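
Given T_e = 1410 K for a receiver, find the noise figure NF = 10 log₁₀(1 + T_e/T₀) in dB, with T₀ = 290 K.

F = 1 + T_e/T₀ = 1 + 1410/290 = 5.86207
NF = 10 log₁₀(5.86207) = 7.68 dB

7.68 dB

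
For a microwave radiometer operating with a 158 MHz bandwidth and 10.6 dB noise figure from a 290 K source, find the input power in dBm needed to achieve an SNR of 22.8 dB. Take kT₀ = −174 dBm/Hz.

Sensitivity = −174 + 10 log₁₀(B) + NF + SNR_min
= −174 + 81.99 + 10.6 + 22.8
= −58.61 dBm → −58.6 dBm

−58.6 dBm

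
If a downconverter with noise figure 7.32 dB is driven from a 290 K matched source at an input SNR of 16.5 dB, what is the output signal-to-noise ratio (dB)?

By definition F = SNR_in/SNR_out, so in dB: SNR_out = SNR_in − NF
SNR_out = 16.5 − 7.32 = 9.18 dB

9.18 dB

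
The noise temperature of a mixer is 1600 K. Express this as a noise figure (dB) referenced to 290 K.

8.14 dB

F = 1 + T_e/T₀ = 1 + 1600/290 = 6.51724
NF = 10 log₁₀(6.51724) = 8.14 dB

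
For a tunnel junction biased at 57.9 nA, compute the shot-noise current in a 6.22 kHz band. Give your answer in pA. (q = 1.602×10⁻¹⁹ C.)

I_n = √(2qI·B)
2qI·B = 2 × 1.602×10⁻¹⁹ × 5.79×10⁻⁸ × 6.22×10³ = 1.15×10⁻²² A²
I_n = √(1.15×10⁻²²) = 1.07×10⁻¹¹ A = 10.7 pA

10.7 pA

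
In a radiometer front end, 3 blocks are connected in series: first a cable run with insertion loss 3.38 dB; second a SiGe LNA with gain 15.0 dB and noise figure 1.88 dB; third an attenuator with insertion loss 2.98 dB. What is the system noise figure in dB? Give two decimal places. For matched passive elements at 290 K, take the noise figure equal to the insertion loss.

Convert to linear (a loss of L dB is a gain of −L dB): F_i = 10^(NF_i/10), G_i = 10^(G_i,dB/10)
  Stage 1: F_1 = 10^(3.38/10) = 2.178, G_1 = 10^(−3.38/10) = 0.4592
  Stage 2: F_2 = 10^(1.88/10) = 1.542, G_2 = 10^(15.0/10) = 31.62
  Stage 3: F_3 = 10^(2.98/10) = 1.986, G_3 = 10^(−2.98/10) = 0.5035
Friis cascade:
  F = 2.178 + (1.542 − 1)/0.4592 + (1.986 − 1)/14.52 = 3.425
NF = 10 log₁₀(3.425) = 5.35 dB

5.35 dB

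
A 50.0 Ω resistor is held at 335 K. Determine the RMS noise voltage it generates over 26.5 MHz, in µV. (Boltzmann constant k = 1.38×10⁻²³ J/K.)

4.95 µV

V_n = √(4kTRB)
4kTRB = 4 × 1.38×10⁻²³ × 335 × 5.00×10¹ × 2.65×10⁷ = 2.45×10⁻¹¹ V²
V_n = √(2.45×10⁻¹¹) = 4.95×10⁻⁶ V = 4.95 µV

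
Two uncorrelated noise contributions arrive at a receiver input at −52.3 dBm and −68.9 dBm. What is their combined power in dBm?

Convert to linear, add, convert back:
P₁ = 5.89×10⁻⁹ W, P₂ = 1.29×10⁻¹⁰ W
P_tot = 6.02×10⁻⁹ W → 10 log₁₀(P_tot / 10⁻³) = −52.2 dBm

−52.2 dBm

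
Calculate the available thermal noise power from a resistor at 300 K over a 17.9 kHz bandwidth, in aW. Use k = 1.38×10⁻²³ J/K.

74.1 aW

P_n = kTB = 1.38×10⁻²³ × 300 × 1.79×10⁴ = 7.41×10⁻¹⁷ W = 74.1 aW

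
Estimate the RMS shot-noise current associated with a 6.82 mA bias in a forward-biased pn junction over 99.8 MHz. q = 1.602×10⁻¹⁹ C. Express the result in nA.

I_n = √(2qI·B)
2qI·B = 2 × 1.602×10⁻¹⁹ × 6.82×10⁻³ × 9.98×10⁷ = 2.18×10⁻¹³ A²
I_n = √(2.18×10⁻¹³) = 4.67×10⁻⁷ A = 467 nA

467 nA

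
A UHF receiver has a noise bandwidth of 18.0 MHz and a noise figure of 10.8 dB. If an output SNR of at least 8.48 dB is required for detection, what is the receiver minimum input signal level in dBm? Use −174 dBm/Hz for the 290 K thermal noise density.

−82.2 dBm

Sensitivity = −174 + 10 log₁₀(B) + NF + SNR_min
= −174 + 72.55 + 10.8 + 8.48
= −82.17 dBm → −82.2 dBm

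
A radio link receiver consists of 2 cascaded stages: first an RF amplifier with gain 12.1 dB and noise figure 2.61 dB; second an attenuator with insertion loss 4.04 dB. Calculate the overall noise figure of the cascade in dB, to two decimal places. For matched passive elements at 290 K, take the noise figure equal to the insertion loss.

2.83 dB

Convert to linear (a loss of L dB is a gain of −L dB): F_i = 10^(NF_i/10), G_i = 10^(G_i,dB/10)
  Stage 1: F_1 = 10^(2.61/10) = 1.824, G_1 = 10^(12.1/10) = 16.22
  Stage 2: F_2 = 10^(4.04/10) = 2.535, G_2 = 10^(−4.04/10) = 0.3945
Friis cascade:
  F = 1.824 + (2.535 − 1)/16.22 = 1.919
NF = 10 log₁₀(1.919) = 2.83 dB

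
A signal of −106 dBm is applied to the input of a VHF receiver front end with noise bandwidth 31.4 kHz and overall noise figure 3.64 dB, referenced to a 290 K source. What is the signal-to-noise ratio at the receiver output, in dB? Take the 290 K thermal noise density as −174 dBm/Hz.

19.4 dB

Noise floor: N = −174 + 10 log₁₀(B) + NF
10 log₁₀(3.14×10⁴) = 44.97 dB
N = −174 + 44.97 + 3.64 = −125.39 dBm
SNR = P_sig − N = −106 − (−125.39) = 19.39 dB → 19.4 dB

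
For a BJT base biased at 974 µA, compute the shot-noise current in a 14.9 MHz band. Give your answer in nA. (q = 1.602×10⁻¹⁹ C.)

68.2 nA

I_n = √(2qI·B)
2qI·B = 2 × 1.602×10⁻¹⁹ × 9.74×10⁻⁴ × 1.49×10⁷ = 4.65×10⁻¹⁵ A²
I_n = √(4.65×10⁻¹⁵) = 6.82×10⁻⁸ A = 68.2 nA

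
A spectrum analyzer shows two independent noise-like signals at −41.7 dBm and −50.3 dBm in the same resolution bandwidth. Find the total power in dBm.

Convert to linear, add, convert back:
P₁ = 6.76×10⁻⁸ W, P₂ = 9.33×10⁻⁹ W
P_tot = 7.69×10⁻⁸ W → 10 log₁₀(P_tot / 10⁻³) = −41.1 dBm

−41.1 dBm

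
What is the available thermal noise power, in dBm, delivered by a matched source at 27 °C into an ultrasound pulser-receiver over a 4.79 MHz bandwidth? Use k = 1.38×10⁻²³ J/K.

T = 27 °C + 273.15 = 300.15 K
P_n = kTB = 1.38×10⁻²³ × 300.15 × 4.79×10⁶ = 1.98×10⁻¹⁴ W
In dBm: 10 log₁₀(1.98×10⁻¹⁴ / 10⁻³) = −107.0 dBm

−107.0 dBm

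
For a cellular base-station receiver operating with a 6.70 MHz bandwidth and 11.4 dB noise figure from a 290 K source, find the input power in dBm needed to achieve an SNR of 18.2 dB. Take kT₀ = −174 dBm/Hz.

Sensitivity = −174 + 10 log₁₀(B) + NF + SNR_min
= −174 + 68.26 + 11.4 + 18.2
= −76.14 dBm → −76.1 dBm

−76.1 dBm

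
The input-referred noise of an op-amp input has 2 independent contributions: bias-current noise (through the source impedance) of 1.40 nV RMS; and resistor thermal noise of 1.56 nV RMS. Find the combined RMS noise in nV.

2.10 nV

Uncorrelated sources add in power (mean-square): V_tot = √(ΣV_i²)
V_tot = √[(1.40×10⁻⁹)² + (1.56×10⁻⁹)²] = 2.10×10⁻⁹ V = 2.10 nV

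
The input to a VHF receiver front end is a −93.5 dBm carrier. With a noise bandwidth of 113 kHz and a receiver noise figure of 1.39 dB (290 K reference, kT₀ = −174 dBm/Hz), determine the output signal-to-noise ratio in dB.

Noise floor: N = −174 + 10 log₁₀(B) + NF
10 log₁₀(1.13×10⁵) = 50.53 dB
N = −174 + 50.53 + 1.39 = −122.08 dBm
SNR = P_sig − N = −93.5 − (−122.08) = 28.58 dB → 28.6 dB

28.6 dB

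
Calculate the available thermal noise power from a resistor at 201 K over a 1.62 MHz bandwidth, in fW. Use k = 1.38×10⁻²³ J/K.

4.49 fW

P_n = kTB = 1.38×10⁻²³ × 201 × 1.62×10⁶ = 4.49×10⁻¹⁵ W = 4.49 fW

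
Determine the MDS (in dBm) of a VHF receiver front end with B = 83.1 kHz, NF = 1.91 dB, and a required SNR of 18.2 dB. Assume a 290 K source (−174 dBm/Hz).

Sensitivity = −174 + 10 log₁₀(B) + NF + SNR_min
= −174 + 49.2 + 1.91 + 18.2
= −104.69 dBm → −104.7 dBm

−104.7 dBm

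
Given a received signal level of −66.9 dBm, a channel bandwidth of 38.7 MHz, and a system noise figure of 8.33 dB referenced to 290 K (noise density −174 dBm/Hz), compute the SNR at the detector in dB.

22.9 dB

Noise floor: N = −174 + 10 log₁₀(B) + NF
10 log₁₀(3.87×10⁷) = 75.88 dB
N = −174 + 75.88 + 8.33 = −89.79 dBm
SNR = P_sig − N = −66.9 − (−89.79) = 22.89 dB → 22.9 dB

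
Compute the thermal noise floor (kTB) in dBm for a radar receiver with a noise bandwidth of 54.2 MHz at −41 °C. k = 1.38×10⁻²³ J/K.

T = −41 °C + 273.15 = 232.15 K
P_n = kTB = 1.38×10⁻²³ × 232.15 × 5.42×10⁷ = 1.74×10⁻¹³ W
In dBm: 10 log₁₀(1.74×10⁻¹³ / 10⁻³) = −97.6 dBm

−97.6 dBm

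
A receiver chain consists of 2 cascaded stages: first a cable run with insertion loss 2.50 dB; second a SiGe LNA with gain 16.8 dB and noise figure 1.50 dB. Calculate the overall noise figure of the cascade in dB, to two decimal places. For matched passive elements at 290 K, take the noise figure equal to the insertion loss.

4.00 dB

Convert to linear (a loss of L dB is a gain of −L dB): F_i = 10^(NF_i/10), G_i = 10^(G_i,dB/10)
  Stage 1: F_1 = 10^(2.50/10) = 1.778, G_1 = 10^(−2.50/10) = 0.5623
  Stage 2: F_2 = 10^(1.50/10) = 1.413, G_2 = 10^(16.8/10) = 47.86
Friis cascade:
  F = 1.778 + (1.413 − 1)/0.5623 = 2.512
NF = 10 log₁₀(2.512) = 4.00 dB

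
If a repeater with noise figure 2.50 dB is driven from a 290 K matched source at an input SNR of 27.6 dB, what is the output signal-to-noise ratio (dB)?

25.10 dB

By definition F = SNR_in/SNR_out, so in dB: SNR_out = SNR_in − NF
SNR_out = 27.6 − 2.50 = 25.10 dB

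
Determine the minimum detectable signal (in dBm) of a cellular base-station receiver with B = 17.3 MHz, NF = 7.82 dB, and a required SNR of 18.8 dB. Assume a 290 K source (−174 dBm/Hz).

−75.0 dBm

Sensitivity = −174 + 10 log₁₀(B) + NF + SNR_min
= −174 + 72.38 + 7.82 + 18.8
= −75.00 dBm → −75.0 dBm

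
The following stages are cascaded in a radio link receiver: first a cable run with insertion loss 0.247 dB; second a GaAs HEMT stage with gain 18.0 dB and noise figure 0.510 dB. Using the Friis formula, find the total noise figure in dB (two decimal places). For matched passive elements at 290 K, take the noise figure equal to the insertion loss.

Convert to linear (a loss of L dB is a gain of −L dB): F_i = 10^(NF_i/10), G_i = 10^(G_i,dB/10)
  Stage 1: F_1 = 10^(0.247/10) = 1.059, G_1 = 10^(−0.247/10) = 0.9447
  Stage 2: F_2 = 10^(0.510/10) = 1.125, G_2 = 10^(18.0/10) = 63.10
Friis cascade:
  F = 1.059 + (1.125 − 1)/0.9447 = 1.190
NF = 10 log₁₀(1.190) = 0.76 dB

0.76 dB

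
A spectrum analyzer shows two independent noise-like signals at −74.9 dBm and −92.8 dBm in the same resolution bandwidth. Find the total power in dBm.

−74.8 dBm

Convert to linear, add, convert back:
P₁ = 3.24×10⁻¹¹ W, P₂ = 5.25×10⁻¹³ W
P_tot = 3.29×10⁻¹¹ W → 10 log₁₀(P_tot / 10⁻³) = −74.8 dBm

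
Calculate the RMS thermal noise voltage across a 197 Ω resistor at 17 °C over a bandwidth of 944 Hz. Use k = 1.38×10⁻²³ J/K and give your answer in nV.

T = 17 °C + 273.15 = 290.15 K
V_n = √(4kTRB)
4kTRB = 4 × 1.38×10⁻²³ × 290.15 × 1.97×10² × 9.44×10² = 2.98×10⁻¹⁵ V²
V_n = √(2.98×10⁻¹⁵) = 5.46×10⁻⁸ V = 54.6 nV

54.6 nV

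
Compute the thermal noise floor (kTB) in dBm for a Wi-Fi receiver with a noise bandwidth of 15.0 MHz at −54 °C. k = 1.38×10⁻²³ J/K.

−103.4 dBm

T = −54 °C + 273.15 = 219.15 K
P_n = kTB = 1.38×10⁻²³ × 219.15 × 1.50×10⁷ = 4.54×10⁻¹⁴ W
In dBm: 10 log₁₀(4.54×10⁻¹⁴ / 10⁻³) = −103.4 dBm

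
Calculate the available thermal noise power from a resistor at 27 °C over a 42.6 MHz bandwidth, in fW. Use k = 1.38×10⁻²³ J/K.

T = 27 °C + 273.15 = 300.15 K
P_n = kTB = 1.38×10⁻²³ × 300.15 × 4.26×10⁷ = 1.76×10⁻¹³ W = 176 fW

176 fW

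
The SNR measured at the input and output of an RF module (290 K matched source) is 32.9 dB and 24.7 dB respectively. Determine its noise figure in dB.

8.2 dB

NF (dB) = SNR_in(dB) − SNR_out(dB) when the source is at T₀
NF = 32.9 − 24.7 = 8.2 dB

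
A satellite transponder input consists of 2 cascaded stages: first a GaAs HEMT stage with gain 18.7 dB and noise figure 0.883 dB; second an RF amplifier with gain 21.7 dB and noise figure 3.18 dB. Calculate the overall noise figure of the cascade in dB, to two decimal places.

Convert to linear (a loss of L dB is a gain of −L dB): F_i = 10^(NF_i/10), G_i = 10^(G_i,dB/10)
  Stage 1: F_1 = 10^(0.883/10) = 1.225, G_1 = 10^(18.7/10) = 74.13
  Stage 2: F_2 = 10^(3.18/10) = 2.080, G_2 = 10^(21.7/10) = 147.9
Friis cascade:
  F = 1.225 + (2.080 − 1)/74.13 = 1.240
NF = 10 log₁₀(1.240) = 0.93 dB

0.93 dB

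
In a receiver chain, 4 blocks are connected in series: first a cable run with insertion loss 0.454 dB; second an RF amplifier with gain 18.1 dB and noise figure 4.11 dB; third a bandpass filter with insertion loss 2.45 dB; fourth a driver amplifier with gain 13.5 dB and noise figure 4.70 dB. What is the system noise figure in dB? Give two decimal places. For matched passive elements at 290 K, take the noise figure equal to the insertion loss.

Convert to linear (a loss of L dB is a gain of −L dB): F_i = 10^(NF_i/10), G_i = 10^(G_i,dB/10)
  Stage 1: F_1 = 10^(0.454/10) = 1.110, G_1 = 10^(−0.454/10) = 0.9007
  Stage 2: F_2 = 10^(4.11/10) = 2.576, G_2 = 10^(18.1/10) = 64.57
  Stage 3: F_3 = 10^(2.45/10) = 1.758, G_3 = 10^(−2.45/10) = 0.5689
  Stage 4: F_4 = 10^(4.70/10) = 2.951, G_4 = 10^(13.5/10) = 22.39
Friis cascade:
  F = 1.110 + (2.576 − 1)/0.9007 + (1.758 − 1)/58.16 + (2.951 − 1)/33.08 = 2.932
NF = 10 log₁₀(2.932) = 4.67 dB

4.67 dB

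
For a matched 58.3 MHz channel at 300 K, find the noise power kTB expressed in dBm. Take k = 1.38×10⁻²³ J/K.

P_n = kTB = 1.38×10⁻²³ × 300 × 5.83×10⁷ = 2.41×10⁻¹³ W
In dBm: 10 log₁₀(2.41×10⁻¹³ / 10⁻³) = −96.2 dBm

−96.2 dBm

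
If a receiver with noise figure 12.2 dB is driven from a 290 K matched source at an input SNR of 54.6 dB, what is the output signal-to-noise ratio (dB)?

42.4 dB

By definition F = SNR_in/SNR_out, so in dB: SNR_out = SNR_in − NF
SNR_out = 54.6 − 12.2 = 42.4 dB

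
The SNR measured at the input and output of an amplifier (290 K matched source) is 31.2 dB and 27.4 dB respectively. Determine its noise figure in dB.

NF (dB) = SNR_in(dB) − SNR_out(dB) when the source is at T₀
NF = 31.2 − 27.4 = 3.8 dB

3.8 dB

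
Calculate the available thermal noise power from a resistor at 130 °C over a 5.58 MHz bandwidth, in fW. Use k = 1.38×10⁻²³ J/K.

31.0 fW

T = 130 °C + 273.15 = 403.15 K
P_n = kTB = 1.38×10⁻²³ × 403.15 × 5.58×10⁶ = 3.10×10⁻¹⁴ W = 31.0 fW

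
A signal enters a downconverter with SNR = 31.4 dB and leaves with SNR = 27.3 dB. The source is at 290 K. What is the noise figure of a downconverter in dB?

4.1 dB

NF (dB) = SNR_in(dB) − SNR_out(dB) when the source is at T₀
NF = 31.4 − 27.3 = 4.1 dB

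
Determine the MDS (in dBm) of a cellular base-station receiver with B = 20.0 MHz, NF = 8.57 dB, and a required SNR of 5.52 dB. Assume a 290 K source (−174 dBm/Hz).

−86.9 dBm

Sensitivity = −174 + 10 log₁₀(B) + NF + SNR_min
= −174 + 73.01 + 8.57 + 5.52
= −86.90 dBm → −86.9 dBm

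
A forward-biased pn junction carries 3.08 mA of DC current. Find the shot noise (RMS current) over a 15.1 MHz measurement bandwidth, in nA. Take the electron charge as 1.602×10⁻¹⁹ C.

I_n = √(2qI·B)
2qI·B = 2 × 1.602×10⁻¹⁹ × 3.08×10⁻³ × 1.51×10⁷ = 1.49×10⁻¹⁴ A²
I_n = √(1.49×10⁻¹⁴) = 1.22×10⁻⁷ A = 122 nA

122 nA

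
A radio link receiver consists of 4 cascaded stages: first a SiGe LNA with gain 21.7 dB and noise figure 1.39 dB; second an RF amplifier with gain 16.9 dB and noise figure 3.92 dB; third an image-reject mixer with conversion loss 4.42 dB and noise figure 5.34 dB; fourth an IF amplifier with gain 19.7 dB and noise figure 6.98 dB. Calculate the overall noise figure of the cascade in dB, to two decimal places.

Convert to linear (a loss of L dB is a gain of −L dB): F_i = 10^(NF_i/10), G_i = 10^(G_i,dB/10)
  Stage 1: F_1 = 10^(1.39/10) = 1.377, G_1 = 10^(21.7/10) = 147.9
  Stage 2: F_2 = 10^(3.92/10) = 2.466, G_2 = 10^(16.9/10) = 48.98
  Stage 3: F_3 = 10^(5.34/10) = 3.420, G_3 = 10^(−4.42/10) = 0.3614
  Stage 4: F_4 = 10^(6.98/10) = 4.989, G_4 = 10^(19.7/10) = 93.33
Friis cascade:
  F = 1.377 + (2.466 − 1)/147.9 + (3.420 − 1)/7244 + (4.989 − 1)/2618 = 1.389
NF = 10 log₁₀(1.389) = 1.43 dB

1.43 dB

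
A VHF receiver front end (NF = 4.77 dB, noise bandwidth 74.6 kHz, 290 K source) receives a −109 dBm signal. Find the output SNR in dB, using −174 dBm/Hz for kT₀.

11.5 dB

Noise floor: N = −174 + 10 log₁₀(B) + NF
10 log₁₀(7.46×10⁴) = 48.73 dB
N = −174 + 48.73 + 4.77 = −120.50 dBm
SNR = P_sig − N = −109 − (−120.50) = 11.50 dB → 11.5 dB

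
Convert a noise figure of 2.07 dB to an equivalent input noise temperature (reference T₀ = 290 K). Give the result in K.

177 K

F = 10^(2.07/10) = 1.61065
T_e = (F − 1)·T₀ = (1.61065 − 1) × 290 = 177 K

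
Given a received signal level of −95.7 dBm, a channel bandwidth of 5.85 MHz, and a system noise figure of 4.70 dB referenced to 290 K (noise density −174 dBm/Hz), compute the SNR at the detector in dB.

5.9 dB

Noise floor: N = −174 + 10 log₁₀(B) + NF
10 log₁₀(5.85×10⁶) = 67.67 dB
N = −174 + 67.67 + 4.70 = −101.63 dBm
SNR = P_sig − N = −95.7 − (−101.63) = 5.93 dB → 5.9 dB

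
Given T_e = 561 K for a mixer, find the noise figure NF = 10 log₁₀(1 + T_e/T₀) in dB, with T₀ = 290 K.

4.68 dB

F = 1 + T_e/T₀ = 1 + 561/290 = 2.93448
NF = 10 log₁₀(2.93448) = 4.68 dB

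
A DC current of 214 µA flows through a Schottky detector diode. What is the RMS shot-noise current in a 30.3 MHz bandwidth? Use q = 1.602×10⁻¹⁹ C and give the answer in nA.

I_n = √(2qI·B)
2qI·B = 2 × 1.602×10⁻¹⁹ × 2.14×10⁻⁴ × 3.03×10⁷ = 2.08×10⁻¹⁵ A²
I_n = √(2.08×10⁻¹⁵) = 4.56×10⁻⁸ A = 45.6 nA

45.6 nA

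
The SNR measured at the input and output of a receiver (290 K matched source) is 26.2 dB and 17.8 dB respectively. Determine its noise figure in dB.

NF (dB) = SNR_in(dB) − SNR_out(dB) when the source is at T₀
NF = 26.2 − 17.8 = 8.4 dB

8.4 dB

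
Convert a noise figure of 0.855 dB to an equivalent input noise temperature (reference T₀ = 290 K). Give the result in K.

63.1 K

F = 10^(0.855/10) = 1.21759
T_e = (F − 1)·T₀ = (1.21759 − 1) × 290 = 63.1 K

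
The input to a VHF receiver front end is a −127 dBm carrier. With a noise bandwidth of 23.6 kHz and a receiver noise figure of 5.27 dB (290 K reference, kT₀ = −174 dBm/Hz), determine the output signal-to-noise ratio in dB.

−2.0 dB

Noise floor: N = −174 + 10 log₁₀(B) + NF
10 log₁₀(2.36×10⁴) = 43.73 dB
N = −174 + 43.73 + 5.27 = −125.00 dBm
SNR = P_sig − N = −127 − (−125.00) = −2.00 dB → −2.0 dB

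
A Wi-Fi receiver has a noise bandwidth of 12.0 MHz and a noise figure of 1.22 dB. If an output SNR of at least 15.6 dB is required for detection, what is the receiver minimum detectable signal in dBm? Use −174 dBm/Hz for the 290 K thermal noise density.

Sensitivity = −174 + 10 log₁₀(B) + NF + SNR_min
= −174 + 70.79 + 1.22 + 15.6
= −86.39 dBm → −86.4 dBm

−86.4 dBm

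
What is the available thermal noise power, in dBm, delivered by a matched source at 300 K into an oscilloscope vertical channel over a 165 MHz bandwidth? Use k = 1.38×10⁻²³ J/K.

−91.7 dBm

P_n = kTB = 1.38×10⁻²³ × 300 × 1.65×10⁸ = 6.83×10⁻¹³ W
In dBm: 10 log₁₀(6.83×10⁻¹³ / 10⁻³) = −91.7 dBm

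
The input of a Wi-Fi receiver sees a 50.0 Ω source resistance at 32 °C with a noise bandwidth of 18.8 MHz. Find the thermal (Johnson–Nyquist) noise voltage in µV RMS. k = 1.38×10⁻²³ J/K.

3.98 µV

T = 32 °C + 273.15 = 305.15 K
V_n = √(4kTRB)
4kTRB = 4 × 1.38×10⁻²³ × 305.15 × 5.00×10¹ × 1.88×10⁷ = 1.58×10⁻¹¹ V²
V_n = √(1.58×10⁻¹¹) = 3.98×10⁻⁶ V = 3.98 µV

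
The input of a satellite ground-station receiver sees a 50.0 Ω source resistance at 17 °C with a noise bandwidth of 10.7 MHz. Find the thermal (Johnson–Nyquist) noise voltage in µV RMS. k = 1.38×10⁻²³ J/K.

T = 17 °C + 273.15 = 290.15 K
V_n = √(4kTRB)
4kTRB = 4 × 1.38×10⁻²³ × 290.15 × 5.00×10¹ × 1.07×10⁷ = 8.57×10⁻¹² V²
V_n = √(8.57×10⁻¹²) = 2.93×10⁻⁶ V = 2.93 µV

2.93 µV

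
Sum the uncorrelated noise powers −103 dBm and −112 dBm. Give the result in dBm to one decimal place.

−102.5 dBm

Convert to linear, add, convert back:
P₁ = 5.01×10⁻¹⁴ W, P₂ = 6.31×10⁻¹⁵ W
P_tot = 5.64×10⁻¹⁴ W → 10 log₁₀(P_tot / 10⁻³) = −102.5 dBm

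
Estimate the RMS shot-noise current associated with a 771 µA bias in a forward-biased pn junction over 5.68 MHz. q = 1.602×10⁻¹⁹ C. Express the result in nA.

37.5 nA

I_n = √(2qI·B)
2qI·B = 2 × 1.602×10⁻¹⁹ × 7.71×10⁻⁴ × 5.68×10⁶ = 1.40×10⁻¹⁵ A²
I_n = √(1.40×10⁻¹⁵) = 3.75×10⁻⁸ A = 37.5 nA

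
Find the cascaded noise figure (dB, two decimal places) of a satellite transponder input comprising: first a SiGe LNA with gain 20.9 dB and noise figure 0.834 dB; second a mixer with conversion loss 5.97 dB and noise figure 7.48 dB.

0.97 dB

Convert to linear (a loss of L dB is a gain of −L dB): F_i = 10^(NF_i/10), G_i = 10^(G_i,dB/10)
  Stage 1: F_1 = 10^(0.834/10) = 1.212, G_1 = 10^(20.9/10) = 123.0
  Stage 2: F_2 = 10^(7.48/10) = 5.598, G_2 = 10^(−5.97/10) = 0.2529
Friis cascade:
  F = 1.212 + (5.598 − 1)/123.0 = 1.249
NF = 10 log₁₀(1.249) = 0.97 dB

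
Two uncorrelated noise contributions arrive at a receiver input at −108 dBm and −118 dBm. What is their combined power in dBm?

−107.6 dBm

Convert to linear, add, convert back:
P₁ = 1.58×10⁻¹⁴ W, P₂ = 1.58×10⁻¹⁵ W
P_tot = 1.74×10⁻¹⁴ W → 10 log₁₀(P_tot / 10⁻³) = −107.6 dBm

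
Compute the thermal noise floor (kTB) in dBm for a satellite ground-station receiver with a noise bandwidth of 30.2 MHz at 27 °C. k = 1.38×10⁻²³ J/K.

−99.0 dBm

T = 27 °C + 273.15 = 300.15 K
P_n = kTB = 1.38×10⁻²³ × 300.15 × 3.02×10⁷ = 1.25×10⁻¹³ W
In dBm: 10 log₁₀(1.25×10⁻¹³ / 10⁻³) = −99.0 dBm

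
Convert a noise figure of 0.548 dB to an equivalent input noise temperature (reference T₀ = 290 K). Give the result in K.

F = 10^(0.548/10) = 1.13449
T_e = (F − 1)·T₀ = (1.13449 − 1) × 290 = 39.0 K

39.0 K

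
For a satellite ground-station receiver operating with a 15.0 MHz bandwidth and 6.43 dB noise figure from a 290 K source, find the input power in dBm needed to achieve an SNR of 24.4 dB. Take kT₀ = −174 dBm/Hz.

−71.4 dBm

Sensitivity = −174 + 10 log₁₀(B) + NF + SNR_min
= −174 + 71.76 + 6.43 + 24.4
= −71.41 dBm → −71.4 dBm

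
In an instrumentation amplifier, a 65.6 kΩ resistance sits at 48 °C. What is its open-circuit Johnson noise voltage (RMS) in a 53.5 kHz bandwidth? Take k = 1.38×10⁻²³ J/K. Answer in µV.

7.89 µV

T = 48 °C + 273.15 = 321.15 K
V_n = √(4kTRB)
4kTRB = 4 × 1.38×10⁻²³ × 321.15 × 6.56×10⁴ × 5.35×10⁴ = 6.22×10⁻¹¹ V²
V_n = √(6.22×10⁻¹¹) = 7.89×10⁻⁶ V = 7.89 µV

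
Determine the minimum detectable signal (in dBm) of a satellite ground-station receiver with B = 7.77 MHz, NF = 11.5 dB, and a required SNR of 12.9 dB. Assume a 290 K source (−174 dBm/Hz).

−80.7 dBm

Sensitivity = −174 + 10 log₁₀(B) + NF + SNR_min
= −174 + 68.9 + 11.5 + 12.9
= −80.7 dBm → −80.7 dBm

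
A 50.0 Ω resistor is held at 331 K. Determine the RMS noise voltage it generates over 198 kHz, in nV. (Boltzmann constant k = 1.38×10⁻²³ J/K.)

V_n = √(4kTRB)
4kTRB = 4 × 1.38×10⁻²³ × 331 × 5.00×10¹ × 1.98×10⁵ = 1.81×10⁻¹³ V²
V_n = √(1.81×10⁻¹³) = 4.25×10⁻⁷ V = 425 nV

425 nV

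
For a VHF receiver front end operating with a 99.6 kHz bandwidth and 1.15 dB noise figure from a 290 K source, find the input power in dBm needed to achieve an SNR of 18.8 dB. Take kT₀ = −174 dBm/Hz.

−104.1 dBm

Sensitivity = −174 + 10 log₁₀(B) + NF + SNR_min
= −174 + 49.98 + 1.15 + 18.8
= −104.07 dBm → −104.1 dBm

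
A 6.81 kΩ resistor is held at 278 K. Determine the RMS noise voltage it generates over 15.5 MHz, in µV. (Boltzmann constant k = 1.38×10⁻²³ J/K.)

40.2 µV

V_n = √(4kTRB)
4kTRB = 4 × 1.38×10⁻²³ × 278 × 6.81×10³ × 1.55×10⁷ = 1.62×10⁻⁹ V²
V_n = √(1.62×10⁻⁹) = 4.02×10⁻⁵ V = 40.2 µV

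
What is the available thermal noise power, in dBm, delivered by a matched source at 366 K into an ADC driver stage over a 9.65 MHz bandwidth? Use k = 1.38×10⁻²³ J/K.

P_n = kTB = 1.38×10⁻²³ × 366 × 9.65×10⁶ = 4.87×10⁻¹⁴ W
In dBm: 10 log₁₀(4.87×10⁻¹⁴ / 10⁻³) = −103.1 dBm

−103.1 dBm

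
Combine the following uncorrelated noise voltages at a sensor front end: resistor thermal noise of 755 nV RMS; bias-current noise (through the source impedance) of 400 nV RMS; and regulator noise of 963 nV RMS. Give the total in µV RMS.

Uncorrelated sources add in power (mean-square): V_tot = √(ΣV_i²)
V_tot = √[(7.55×10⁻⁷)² + (4.00×10⁻⁷)² + (9.63×10⁻⁷)²] = 1.29×10⁻⁶ V = 1.29 µV

1.29 µV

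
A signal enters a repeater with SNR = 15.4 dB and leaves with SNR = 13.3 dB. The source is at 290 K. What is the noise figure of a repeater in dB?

2.1 dB

NF (dB) = SNR_in(dB) − SNR_out(dB) when the source is at T₀
NF = 15.4 − 13.3 = 2.1 dB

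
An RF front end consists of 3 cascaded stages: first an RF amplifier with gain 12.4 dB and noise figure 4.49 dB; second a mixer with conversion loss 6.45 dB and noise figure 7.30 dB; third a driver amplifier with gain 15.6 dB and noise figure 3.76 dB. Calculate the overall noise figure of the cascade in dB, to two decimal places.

5.33 dB

Convert to linear (a loss of L dB is a gain of −L dB): F_i = 10^(NF_i/10), G_i = 10^(G_i,dB/10)
  Stage 1: F_1 = 10^(4.49/10) = 2.812, G_1 = 10^(12.4/10) = 17.38
  Stage 2: F_2 = 10^(7.30/10) = 5.370, G_2 = 10^(−6.45/10) = 0.2265
  Stage 3: F_3 = 10^(3.76/10) = 2.377, G_3 = 10^(15.6/10) = 36.31
Friis cascade:
  F = 2.812 + (5.370 − 1)/17.38 + (2.377 − 1)/3.936 = 3.413
NF = 10 log₁₀(3.413) = 5.33 dB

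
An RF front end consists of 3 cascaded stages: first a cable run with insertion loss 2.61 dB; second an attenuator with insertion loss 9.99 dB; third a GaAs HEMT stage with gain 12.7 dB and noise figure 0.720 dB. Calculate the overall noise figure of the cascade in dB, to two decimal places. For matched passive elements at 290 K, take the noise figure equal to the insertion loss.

13.32 dB

Convert to linear (a loss of L dB is a gain of −L dB): F_i = 10^(NF_i/10), G_i = 10^(G_i,dB/10)
  Stage 1: F_1 = 10^(2.61/10) = 1.824, G_1 = 10^(−2.61/10) = 0.5483
  Stage 2: F_2 = 10^(9.99/10) = 9.977, G_2 = 10^(−9.99/10) = 0.1002
  Stage 3: F_3 = 10^(0.720/10) = 1.180, G_3 = 10^(12.7/10) = 18.62
Friis cascade:
  F = 1.824 + (9.977 − 1)/0.5483 + (1.180 − 1)/0.05495 = 21.48
NF = 10 log₁₀(21.48) = 13.32 dB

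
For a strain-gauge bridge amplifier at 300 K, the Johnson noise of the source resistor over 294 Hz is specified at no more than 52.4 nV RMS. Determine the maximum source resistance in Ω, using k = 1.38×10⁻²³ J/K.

564 Ω

Johnson–Nyquist: V_n = √(4kTRB) ⇒ R = V_n² / (4kTB)
4kTB = 4 × 1.38×10⁻²³ × 300 × 2.94×10² = 4.87×10⁻¹⁸
R = (5.24×10⁻⁸)² / 4.87×10⁻¹⁸ = 5.64×10² Ω = 564 Ω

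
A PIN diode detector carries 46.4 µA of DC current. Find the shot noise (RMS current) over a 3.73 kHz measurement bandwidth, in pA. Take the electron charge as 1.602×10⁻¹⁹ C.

I_n = √(2qI·B)
2qI·B = 2 × 1.602×10⁻¹⁹ × 4.64×10⁻⁵ × 3.73×10³ = 5.55×10⁻²⁰ A²
I_n = √(5.55×10⁻²⁰) = 2.35×10⁻¹⁰ A = 235 pA

235 pA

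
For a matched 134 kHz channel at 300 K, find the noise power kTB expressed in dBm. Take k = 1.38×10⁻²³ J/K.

−122.6 dBm

P_n = kTB = 1.38×10⁻²³ × 300 × 1.34×10⁵ = 5.55×10⁻¹⁶ W
In dBm: 10 log₁₀(5.55×10⁻¹⁶ / 10⁻³) = −122.6 dBm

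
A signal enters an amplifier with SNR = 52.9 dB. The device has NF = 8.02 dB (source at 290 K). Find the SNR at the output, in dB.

By definition F = SNR_in/SNR_out, so in dB: SNR_out = SNR_in − NF
SNR_out = 52.9 − 8.02 = 44.88 dB

44.88 dB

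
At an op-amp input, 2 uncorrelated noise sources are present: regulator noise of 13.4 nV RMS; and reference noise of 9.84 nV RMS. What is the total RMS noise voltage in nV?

16.6 nV

Uncorrelated sources add in power (mean-square): V_tot = √(ΣV_i²)
V_tot = √[(1.34×10⁻⁸)² + (9.84×10⁻⁹)²] = 1.66×10⁻⁸ V = 16.6 nV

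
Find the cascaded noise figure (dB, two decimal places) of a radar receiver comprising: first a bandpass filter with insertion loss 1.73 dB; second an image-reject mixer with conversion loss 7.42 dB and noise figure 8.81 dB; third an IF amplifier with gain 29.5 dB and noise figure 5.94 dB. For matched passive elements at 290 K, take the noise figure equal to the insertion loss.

15.49 dB

Convert to linear (a loss of L dB is a gain of −L dB): F_i = 10^(NF_i/10), G_i = 10^(G_i,dB/10)
  Stage 1: F_1 = 10^(1.73/10) = 1.489, G_1 = 10^(−1.73/10) = 0.6714
  Stage 2: F_2 = 10^(8.81/10) = 7.603, G_2 = 10^(−7.42/10) = 0.1811
  Stage 3: F_3 = 10^(5.94/10) = 3.926, G_3 = 10^(29.5/10) = 891.3
Friis cascade:
  F = 1.489 + (7.603 − 1)/0.6714 + (3.926 − 1)/0.1216 = 35.39
NF = 10 log₁₀(35.39) = 15.49 dB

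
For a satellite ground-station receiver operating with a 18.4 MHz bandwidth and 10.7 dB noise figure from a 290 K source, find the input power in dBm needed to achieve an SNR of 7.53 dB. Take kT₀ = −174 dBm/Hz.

−83.1 dBm

Sensitivity = −174 + 10 log₁₀(B) + NF + SNR_min
= −174 + 72.65 + 10.7 + 7.53
= −83.12 dBm → −83.1 dBm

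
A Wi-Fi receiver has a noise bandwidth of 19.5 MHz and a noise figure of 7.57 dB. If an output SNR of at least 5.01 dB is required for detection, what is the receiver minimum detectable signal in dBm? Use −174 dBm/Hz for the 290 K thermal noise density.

−88.5 dBm

Sensitivity = −174 + 10 log₁₀(B) + NF + SNR_min
= −174 + 72.9 + 7.57 + 5.01
= −88.52 dBm → −88.5 dBm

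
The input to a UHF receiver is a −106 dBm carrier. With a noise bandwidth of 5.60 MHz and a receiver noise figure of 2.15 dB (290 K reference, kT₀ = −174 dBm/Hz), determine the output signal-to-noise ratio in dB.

Noise floor: N = −174 + 10 log₁₀(B) + NF
10 log₁₀(5.60×10⁶) = 67.48 dB
N = −174 + 67.48 + 2.15 = −104.37 dBm
SNR = P_sig − N = −106 − (−104.37) = −1.63 dB → −1.6 dB

−1.6 dB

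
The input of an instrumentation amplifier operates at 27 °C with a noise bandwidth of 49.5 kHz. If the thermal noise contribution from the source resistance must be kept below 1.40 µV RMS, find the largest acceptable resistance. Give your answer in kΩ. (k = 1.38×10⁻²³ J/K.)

T = 27 °C + 273.15 = 300.15 K
Johnson–Nyquist: V_n = √(4kTRB) ⇒ R = V_n² / (4kTB)
4kTB = 4 × 1.38×10⁻²³ × 300.15 × 4.95×10⁴ = 8.20×10⁻¹⁶
R = (1.40×10⁻⁶)² / 8.20×10⁻¹⁶ = 2.39×10³ Ω = 2.39 kΩ

2.39 kΩ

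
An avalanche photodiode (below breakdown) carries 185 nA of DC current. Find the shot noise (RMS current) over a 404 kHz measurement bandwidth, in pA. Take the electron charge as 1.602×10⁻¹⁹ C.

I_n = √(2qI·B)
2qI·B = 2 × 1.602×10⁻¹⁹ × 1.85×10⁻⁷ × 4.04×10⁵ = 2.39×10⁻²⁰ A²
I_n = √(2.39×10⁻²⁰) = 1.55×10⁻¹⁰ A = 155 pA

155 pA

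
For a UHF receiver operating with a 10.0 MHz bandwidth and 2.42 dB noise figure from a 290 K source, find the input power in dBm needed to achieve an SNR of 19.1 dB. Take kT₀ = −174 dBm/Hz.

−82.5 dBm

Sensitivity = −174 + 10 log₁₀(B) + NF + SNR_min
= −174 + 70 + 2.42 + 19.1
= −82.48 dBm → −82.5 dBm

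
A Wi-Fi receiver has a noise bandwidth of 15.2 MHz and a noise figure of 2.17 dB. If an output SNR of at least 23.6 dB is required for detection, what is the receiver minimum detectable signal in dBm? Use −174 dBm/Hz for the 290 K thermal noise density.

Sensitivity = −174 + 10 log₁₀(B) + NF + SNR_min
= −174 + 71.82 + 2.17 + 23.6
= −76.41 dBm → −76.4 dBm

−76.4 dBm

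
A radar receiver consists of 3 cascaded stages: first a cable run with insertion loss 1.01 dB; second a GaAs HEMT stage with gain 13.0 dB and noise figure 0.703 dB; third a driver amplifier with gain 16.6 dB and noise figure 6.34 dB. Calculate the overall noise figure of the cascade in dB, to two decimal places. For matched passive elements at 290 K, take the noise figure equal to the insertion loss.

Convert to linear (a loss of L dB is a gain of −L dB): F_i = 10^(NF_i/10), G_i = 10^(G_i,dB/10)
  Stage 1: F_1 = 10^(1.01/10) = 1.262, G_1 = 10^(−1.01/10) = 0.7925
  Stage 2: F_2 = 10^(0.703/10) = 1.176, G_2 = 10^(13.0/10) = 19.95
  Stage 3: F_3 = 10^(6.34/10) = 4.305, G_3 = 10^(16.6/10) = 45.71
Friis cascade:
  F = 1.262 + (1.176 − 1)/0.7925 + (4.305 − 1)/15.81 = 1.693
NF = 10 log₁₀(1.693) = 2.29 dB

2.29 dB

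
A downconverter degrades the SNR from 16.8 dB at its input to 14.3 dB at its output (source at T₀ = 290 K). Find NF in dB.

NF (dB) = SNR_in(dB) − SNR_out(dB) when the source is at T₀
NF = 16.8 − 14.3 = 2.5 dB

2.5 dB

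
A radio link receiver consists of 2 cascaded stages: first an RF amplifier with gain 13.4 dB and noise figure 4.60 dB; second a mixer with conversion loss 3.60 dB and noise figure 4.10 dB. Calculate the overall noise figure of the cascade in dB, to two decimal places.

Convert to linear (a loss of L dB is a gain of −L dB): F_i = 10^(NF_i/10), G_i = 10^(G_i,dB/10)
  Stage 1: F_1 = 10^(4.60/10) = 2.884, G_1 = 10^(13.4/10) = 21.88
  Stage 2: F_2 = 10^(4.10/10) = 2.570, G_2 = 10^(−3.60/10) = 0.4365
Friis cascade:
  F = 2.884 + (2.570 − 1)/21.88 = 2.956
NF = 10 log₁₀(2.956) = 4.71 dB

4.71 dB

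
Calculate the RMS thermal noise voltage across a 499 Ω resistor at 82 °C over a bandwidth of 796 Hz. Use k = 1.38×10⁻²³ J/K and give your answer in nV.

T = 82 °C + 273.15 = 355.15 K
V_n = √(4kTRB)
4kTRB = 4 × 1.38×10⁻²³ × 355.15 × 4.99×10² × 7.96×10² = 7.79×10⁻¹⁵ V²
V_n = √(7.79×10⁻¹⁵) = 8.82×10⁻⁸ V = 88.2 nV

88.2 nV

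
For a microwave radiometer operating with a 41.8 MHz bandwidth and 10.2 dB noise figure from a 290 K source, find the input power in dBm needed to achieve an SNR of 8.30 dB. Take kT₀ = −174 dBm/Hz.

Sensitivity = −174 + 10 log₁₀(B) + NF + SNR_min
= −174 + 76.21 + 10.2 + 8.30
= −79.29 dBm → −79.3 dBm

−79.3 dBm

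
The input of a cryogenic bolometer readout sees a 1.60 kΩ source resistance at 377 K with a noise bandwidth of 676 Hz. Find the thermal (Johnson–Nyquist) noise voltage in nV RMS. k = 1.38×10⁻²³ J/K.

150 nV

V_n = √(4kTRB)
4kTRB = 4 × 1.38×10⁻²³ × 377 × 1.60×10³ × 6.76×10² = 2.25×10⁻¹⁴ V²
V_n = √(2.25×10⁻¹⁴) = 1.50×10⁻⁷ V = 150 nV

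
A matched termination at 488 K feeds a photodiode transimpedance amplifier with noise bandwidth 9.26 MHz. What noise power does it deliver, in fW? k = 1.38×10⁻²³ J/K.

P_n = kTB = 1.38×10⁻²³ × 488 × 9.26×10⁶ = 6.24×10⁻¹⁴ W = 62.4 fW

62.4 fW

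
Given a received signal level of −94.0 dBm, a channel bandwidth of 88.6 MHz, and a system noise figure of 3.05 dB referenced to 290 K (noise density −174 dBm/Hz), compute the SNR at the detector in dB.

−2.5 dB

Noise floor: N = −174 + 10 log₁₀(B) + NF
10 log₁₀(8.86×10⁷) = 79.47 dB
N = −174 + 79.47 + 3.05 = −91.48 dBm
SNR = P_sig − N = −94.0 − (−91.48) = −2.52 dB → −2.5 dB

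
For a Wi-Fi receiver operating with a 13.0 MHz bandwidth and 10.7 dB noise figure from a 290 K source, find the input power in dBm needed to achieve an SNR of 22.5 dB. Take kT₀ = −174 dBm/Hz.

−69.7 dBm

Sensitivity = −174 + 10 log₁₀(B) + NF + SNR_min
= −174 + 71.14 + 10.7 + 22.5
= −69.66 dBm → −69.7 dBm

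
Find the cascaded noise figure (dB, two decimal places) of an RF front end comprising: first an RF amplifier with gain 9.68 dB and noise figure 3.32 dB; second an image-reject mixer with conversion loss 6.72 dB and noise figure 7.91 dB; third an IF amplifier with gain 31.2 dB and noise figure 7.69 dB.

7.14 dB

Convert to linear (a loss of L dB is a gain of −L dB): F_i = 10^(NF_i/10), G_i = 10^(G_i,dB/10)
  Stage 1: F_1 = 10^(3.32/10) = 2.148, G_1 = 10^(9.68/10) = 9.290
  Stage 2: F_2 = 10^(7.91/10) = 6.180, G_2 = 10^(−6.72/10) = 0.2128
  Stage 3: F_3 = 10^(7.69/10) = 5.875, G_3 = 10^(31.2/10) = 1318
Friis cascade:
  F = 2.148 + (6.180 − 1)/9.290 + (5.875 − 1)/1.977 = 5.171
NF = 10 log₁₀(5.171) = 7.14 dB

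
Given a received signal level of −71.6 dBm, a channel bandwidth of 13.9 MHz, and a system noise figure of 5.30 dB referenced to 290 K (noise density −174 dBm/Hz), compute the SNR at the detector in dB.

Noise floor: N = −174 + 10 log₁₀(B) + NF
10 log₁₀(1.39×10⁷) = 71.43 dB
N = −174 + 71.43 + 5.30 = −97.27 dBm
SNR = P_sig − N = −71.6 − (−97.27) = 25.67 dB → 25.7 dB

25.7 dB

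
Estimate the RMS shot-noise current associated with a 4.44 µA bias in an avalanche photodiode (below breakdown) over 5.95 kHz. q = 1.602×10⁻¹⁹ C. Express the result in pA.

I_n = √(2qI·B)
2qI·B = 2 × 1.602×10⁻¹⁹ × 4.44×10⁻⁶ × 5.95×10³ = 8.46×10⁻²¹ A²
I_n = √(8.46×10⁻²¹) = 9.20×10⁻¹¹ A = 92.0 pA

92.0 pA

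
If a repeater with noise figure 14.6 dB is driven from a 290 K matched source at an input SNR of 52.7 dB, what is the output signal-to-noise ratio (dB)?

By definition F = SNR_in/SNR_out, so in dB: SNR_out = SNR_in − NF
SNR_out = 52.7 − 14.6 = 38.1 dB

38.1 dB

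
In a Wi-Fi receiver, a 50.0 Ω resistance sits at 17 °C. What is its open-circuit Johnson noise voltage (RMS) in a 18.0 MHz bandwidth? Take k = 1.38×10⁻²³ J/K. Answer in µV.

T = 17 °C + 273.15 = 290.15 K
V_n = √(4kTRB)
4kTRB = 4 × 1.38×10⁻²³ × 290.15 × 5.00×10¹ × 1.80×10⁷ = 1.44×10⁻¹¹ V²
V_n = √(1.44×10⁻¹¹) = 3.80×10⁻⁶ V = 3.80 µV

3.80 µV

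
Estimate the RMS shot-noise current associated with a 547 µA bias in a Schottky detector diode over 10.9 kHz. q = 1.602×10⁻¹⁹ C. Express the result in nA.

I_n = √(2qI·B)
2qI·B = 2 × 1.602×10⁻¹⁹ × 5.47×10⁻⁴ × 1.09×10⁴ = 1.91×10⁻¹⁸ A²
I_n = √(1.91×10⁻¹⁸) = 1.38×10⁻⁹ A = 1.38 nA

1.38 nA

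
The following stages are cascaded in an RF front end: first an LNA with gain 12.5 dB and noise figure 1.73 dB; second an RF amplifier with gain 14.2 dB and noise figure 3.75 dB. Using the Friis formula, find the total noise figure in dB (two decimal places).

Convert to linear (a loss of L dB is a gain of −L dB): F_i = 10^(NF_i/10), G_i = 10^(G_i,dB/10)
  Stage 1: F_1 = 10^(1.73/10) = 1.489, G_1 = 10^(12.5/10) = 17.78
  Stage 2: F_2 = 10^(3.75/10) = 2.371, G_2 = 10^(14.2/10) = 26.30
Friis cascade:
  F = 1.489 + (2.371 − 1)/17.78 = 1.566
NF = 10 log₁₀(1.566) = 1.95 dB

1.95 dB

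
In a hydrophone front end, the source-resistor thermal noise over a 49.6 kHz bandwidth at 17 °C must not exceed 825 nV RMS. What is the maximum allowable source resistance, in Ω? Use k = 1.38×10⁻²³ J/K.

857 Ω

T = 17 °C + 273.15 = 290.15 K
Johnson–Nyquist: V_n = √(4kTRB) ⇒ R = V_n² / (4kTB)
4kTB = 4 × 1.38×10⁻²³ × 290.15 × 4.96×10⁴ = 7.94×10⁻¹⁶
R = (8.25×10⁻⁷)² / 7.94×10⁻¹⁶ = 8.57×10² Ω = 857 Ω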